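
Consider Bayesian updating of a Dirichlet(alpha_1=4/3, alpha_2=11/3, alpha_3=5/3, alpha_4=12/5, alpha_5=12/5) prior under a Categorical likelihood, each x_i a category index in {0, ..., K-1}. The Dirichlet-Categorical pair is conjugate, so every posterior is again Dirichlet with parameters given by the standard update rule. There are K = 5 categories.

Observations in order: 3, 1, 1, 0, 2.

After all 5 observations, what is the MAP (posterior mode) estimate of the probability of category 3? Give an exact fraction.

9/43

obs 1: x=3 → posterior Dirichlet(4/3, 11/3, 5/3, 17/5, 12/5)
obs 2: x=1 → posterior Dirichlet(4/3, 14/3, 5/3, 17/5, 12/5)
obs 3: x=1 → posterior Dirichlet(4/3, 17/3, 5/3, 17/5, 12/5)
obs 4: x=0 → posterior Dirichlet(7/3, 17/3, 5/3, 17/5, 12/5)
obs 5: x=2 → posterior Dirichlet(7/3, 17/3, 8/3, 17/5, 12/5)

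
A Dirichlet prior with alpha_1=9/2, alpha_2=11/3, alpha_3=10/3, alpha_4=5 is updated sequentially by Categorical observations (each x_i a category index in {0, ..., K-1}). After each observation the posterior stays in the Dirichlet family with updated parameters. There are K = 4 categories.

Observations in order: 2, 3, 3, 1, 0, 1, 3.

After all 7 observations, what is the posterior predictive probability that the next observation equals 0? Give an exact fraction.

11/47

obs 1: x=2 → posterior Dirichlet(9/2, 11/3, 13/3, 5)
obs 2: x=3 → posterior Dirichlet(9/2, 11/3, 13/3, 6)
obs 3: x=3 → posterior Dirichlet(9/2, 11/3, 13/3, 7)
obs 4: x=1 → posterior Dirichlet(9/2, 14/3, 13/3, 7)
obs 5: x=0 → posterior Dirichlet(11/2, 14/3, 13/3, 7)
obs 6: x=1 → posterior Dirichlet(11/2, 17/3, 13/3, 7)
obs 7: x=3 → posterior Dirichlet(11/2, 17/3, 13/3, 8)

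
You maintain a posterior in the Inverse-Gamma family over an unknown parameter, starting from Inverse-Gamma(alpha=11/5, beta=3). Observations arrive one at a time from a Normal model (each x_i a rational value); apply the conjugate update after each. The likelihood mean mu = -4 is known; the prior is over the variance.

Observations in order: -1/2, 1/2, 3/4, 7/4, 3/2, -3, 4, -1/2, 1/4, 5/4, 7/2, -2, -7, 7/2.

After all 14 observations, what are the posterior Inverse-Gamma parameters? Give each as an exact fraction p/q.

obs 1: x=-1/2 → posterior Inverse-Gamma(27/10, 73/8)
obs 2: x=1/2 → posterior Inverse-Gamma(16/5, 77/4)
obs 3: x=3/4 → posterior Inverse-Gamma(37/10, 977/32)
obs 4: x=7/4 → posterior Inverse-Gamma(21/5, 753/16)
obs 5: x=3/2 → posterior Inverse-Gamma(47/10, 995/16)
obs 6: x=-3 → posterior Inverse-Gamma(26/5, 1003/16)
obs 7: x=4 → posterior Inverse-Gamma(57/10, 1515/16)
obs 8: x=-1/2 → posterior Inverse-Gamma(31/5, 1613/16)
obs 9: x=1/4 → posterior Inverse-Gamma(67/10, 3515/32)
obs 10: x=5/4 → posterior Inverse-Gamma(36/5, 989/8)
obs 11: x=7/2 → posterior Inverse-Gamma(77/10, 607/4)
obs 12: x=-2 → posterior Inverse-Gamma(41/5, 615/4)
obs 13: x=-7 → posterior Inverse-Gamma(87/10, 633/4)
obs 14: x=7/2 → posterior Inverse-Gamma(46/5, 1491/8)

alpha=46/5, beta=1491/8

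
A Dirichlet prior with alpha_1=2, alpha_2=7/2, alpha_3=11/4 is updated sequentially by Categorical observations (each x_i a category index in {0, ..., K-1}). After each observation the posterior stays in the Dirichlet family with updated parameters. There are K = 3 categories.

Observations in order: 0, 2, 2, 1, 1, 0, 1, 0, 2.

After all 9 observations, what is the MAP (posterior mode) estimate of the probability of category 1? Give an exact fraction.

22/57

obs 1: x=0 → posterior Dirichlet(3, 7/2, 11/4)
obs 2: x=2 → posterior Dirichlet(3, 7/2, 15/4)
obs 3: x=2 → posterior Dirichlet(3, 7/2, 19/4)
obs 4: x=1 → posterior Dirichlet(3, 9/2, 19/4)
obs 5: x=1 → posterior Dirichlet(3, 11/2, 19/4)
obs 6: x=0 → posterior Dirichlet(4, 11/2, 19/4)
obs 7: x=1 → posterior Dirichlet(4, 13/2, 19/4)
obs 8: x=0 → posterior Dirichlet(5, 13/2, 19/4)
obs 9: x=2 → posterior Dirichlet(5, 13/2, 23/4)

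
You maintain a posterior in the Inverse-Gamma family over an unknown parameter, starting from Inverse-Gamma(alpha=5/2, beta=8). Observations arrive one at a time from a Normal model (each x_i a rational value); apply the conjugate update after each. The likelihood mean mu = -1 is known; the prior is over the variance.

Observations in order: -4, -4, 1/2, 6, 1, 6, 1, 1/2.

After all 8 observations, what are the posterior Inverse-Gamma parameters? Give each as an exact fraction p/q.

alpha=13/2, beta=289/4

obs 1: x=-4 → posterior Inverse-Gamma(3, 25/2)
obs 2: x=-4 → posterior Inverse-Gamma(7/2, 17)
obs 3: x=1/2 → posterior Inverse-Gamma(4, 145/8)
obs 4: x=6 → posterior Inverse-Gamma(9/2, 341/8)
obs 5: x=1 → posterior Inverse-Gamma(5, 357/8)
obs 6: x=6 → posterior Inverse-Gamma(11/2, 553/8)
obs 7: x=1 → posterior Inverse-Gamma(6, 569/8)
obs 8: x=1/2 → posterior Inverse-Gamma(13/2, 289/4)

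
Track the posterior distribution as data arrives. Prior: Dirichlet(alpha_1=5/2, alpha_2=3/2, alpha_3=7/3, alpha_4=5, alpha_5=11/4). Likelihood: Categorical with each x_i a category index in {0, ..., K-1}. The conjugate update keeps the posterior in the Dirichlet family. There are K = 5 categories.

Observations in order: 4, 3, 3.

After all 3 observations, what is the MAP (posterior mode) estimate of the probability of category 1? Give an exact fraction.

obs 1: x=4 → posterior Dirichlet(5/2, 3/2, 7/3, 5, 15/4)
obs 2: x=3 → posterior Dirichlet(5/2, 3/2, 7/3, 6, 15/4)
obs 3: x=3 → posterior Dirichlet(5/2, 3/2, 7/3, 7, 15/4)

6/145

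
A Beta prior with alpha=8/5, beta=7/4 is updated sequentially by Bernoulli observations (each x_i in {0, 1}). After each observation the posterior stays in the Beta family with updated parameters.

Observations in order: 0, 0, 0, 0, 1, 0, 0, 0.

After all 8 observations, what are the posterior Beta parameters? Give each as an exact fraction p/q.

alpha=13/5, beta=35/4

obs 1: x=0 → posterior Beta(8/5, 11/4)
obs 2: x=0 → posterior Beta(8/5, 15/4)
obs 3: x=0 → posterior Beta(8/5, 19/4)
obs 4: x=0 → posterior Beta(8/5, 23/4)
obs 5: x=1 → posterior Beta(13/5, 23/4)
obs 6: x=0 → posterior Beta(13/5, 27/4)
obs 7: x=0 → posterior Beta(13/5, 31/4)
obs 8: x=0 → posterior Beta(13/5, 35/4)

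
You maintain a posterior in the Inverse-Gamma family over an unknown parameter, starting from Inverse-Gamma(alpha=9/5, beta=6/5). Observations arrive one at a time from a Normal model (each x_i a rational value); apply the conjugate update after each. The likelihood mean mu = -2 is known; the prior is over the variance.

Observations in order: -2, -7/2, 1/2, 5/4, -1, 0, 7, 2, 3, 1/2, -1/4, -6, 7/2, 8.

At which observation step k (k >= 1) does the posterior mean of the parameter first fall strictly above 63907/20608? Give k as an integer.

obs 1: x=-2 → posterior Inverse-Gamma(23/10, 6/5)
obs 2: x=-7/2 → posterior Inverse-Gamma(14/5, 93/40)
obs 3: x=1/2 → posterior Inverse-Gamma(33/10, 109/20)
obs 4: x=5/4 → posterior Inverse-Gamma(19/5, 1717/160)
obs 5: x=-1 → posterior Inverse-Gamma(43/10, 1797/160)
obs 6: x=0 → posterior Inverse-Gamma(24/5, 2117/160)
obs 7: x=7 → posterior Inverse-Gamma(53/10, 8597/160)
obs 8: x=2 → posterior Inverse-Gamma(29/5, 9877/160)
obs 9: x=3 → posterior Inverse-Gamma(63/10, 11877/160)
obs 10: x=1/2 → posterior Inverse-Gamma(34/5, 12377/160)
obs 11: x=-1/4 → posterior Inverse-Gamma(73/10, 6311/80)
obs 12: x=-6 → posterior Inverse-Gamma(39/5, 6951/80)
obs 13: x=7/2 → posterior Inverse-Gamma(83/10, 8161/80)
obs 14: x=8 → posterior Inverse-Gamma(44/5, 12161/80)

k = 4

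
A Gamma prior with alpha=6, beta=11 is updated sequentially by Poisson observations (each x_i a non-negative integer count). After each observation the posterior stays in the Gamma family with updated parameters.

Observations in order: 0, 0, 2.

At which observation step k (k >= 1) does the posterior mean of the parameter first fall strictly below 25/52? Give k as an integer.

obs 1: x=0 → posterior Gamma(6, 12)
obs 2: x=0 → posterior Gamma(6, 13)
obs 3: x=2 → posterior Gamma(8, 14)

k = 2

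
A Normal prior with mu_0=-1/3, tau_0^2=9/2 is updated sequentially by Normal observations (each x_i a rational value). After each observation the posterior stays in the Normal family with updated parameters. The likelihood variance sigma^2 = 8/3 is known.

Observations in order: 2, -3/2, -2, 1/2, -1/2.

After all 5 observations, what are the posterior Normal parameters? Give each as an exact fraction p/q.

mu_0=-275/906, tau_0^2=72/151

obs 1: x=2 → posterior Normal(146/129, 72/43)
obs 2: x=-3/2 → posterior Normal(7/60, 36/35)
obs 3: x=-2 → posterior Normal(-275/582, 72/97)
obs 4: x=1/2 → posterior Normal(-97/372, 18/31)
obs 5: x=-1/2 → posterior Normal(-275/906, 72/151)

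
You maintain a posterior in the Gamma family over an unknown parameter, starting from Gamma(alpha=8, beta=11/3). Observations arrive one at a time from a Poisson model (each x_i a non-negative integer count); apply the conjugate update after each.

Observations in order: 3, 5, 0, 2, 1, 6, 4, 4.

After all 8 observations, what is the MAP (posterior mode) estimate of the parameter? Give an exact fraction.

96/35

obs 1: x=3 → posterior Gamma(11, 14/3)
obs 2: x=5 → posterior Gamma(16, 17/3)
obs 3: x=0 → posterior Gamma(16, 20/3)
obs 4: x=2 → posterior Gamma(18, 23/3)
obs 5: x=1 → posterior Gamma(19, 26/3)
obs 6: x=6 → posterior Gamma(25, 29/3)
obs 7: x=4 → posterior Gamma(29, 32/3)
obs 8: x=4 → posterior Gamma(33, 35/3)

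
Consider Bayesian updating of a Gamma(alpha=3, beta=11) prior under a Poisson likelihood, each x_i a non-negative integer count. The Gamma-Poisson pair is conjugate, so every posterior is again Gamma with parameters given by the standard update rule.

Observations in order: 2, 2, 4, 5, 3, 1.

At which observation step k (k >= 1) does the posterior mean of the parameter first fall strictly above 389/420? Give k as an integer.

k = 4

obs 1: x=2 → posterior Gamma(5, 12)
obs 2: x=2 → posterior Gamma(7, 13)
obs 3: x=4 → posterior Gamma(11, 14)
obs 4: x=5 → posterior Gamma(16, 15)
obs 5: x=3 → posterior Gamma(19, 16)
obs 6: x=1 → posterior Gamma(20, 17)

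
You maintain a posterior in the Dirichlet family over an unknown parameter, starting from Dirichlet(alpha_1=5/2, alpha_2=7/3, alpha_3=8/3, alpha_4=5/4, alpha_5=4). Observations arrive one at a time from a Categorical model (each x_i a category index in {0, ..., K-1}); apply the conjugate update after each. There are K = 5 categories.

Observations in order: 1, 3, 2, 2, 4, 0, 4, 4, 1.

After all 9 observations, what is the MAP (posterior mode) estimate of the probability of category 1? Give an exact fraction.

obs 1: x=1 → posterior Dirichlet(5/2, 10/3, 8/3, 5/4, 4)
obs 2: x=3 → posterior Dirichlet(5/2, 10/3, 8/3, 9/4, 4)
obs 3: x=2 → posterior Dirichlet(5/2, 10/3, 11/3, 9/4, 4)
obs 4: x=2 → posterior Dirichlet(5/2, 10/3, 14/3, 9/4, 4)
obs 5: x=4 → posterior Dirichlet(5/2, 10/3, 14/3, 9/4, 5)
obs 6: x=0 → posterior Dirichlet(7/2, 10/3, 14/3, 9/4, 5)
obs 7: x=4 → posterior Dirichlet(7/2, 10/3, 14/3, 9/4, 6)
obs 8: x=4 → posterior Dirichlet(7/2, 10/3, 14/3, 9/4, 7)
obs 9: x=1 → posterior Dirichlet(7/2, 13/3, 14/3, 9/4, 7)

40/201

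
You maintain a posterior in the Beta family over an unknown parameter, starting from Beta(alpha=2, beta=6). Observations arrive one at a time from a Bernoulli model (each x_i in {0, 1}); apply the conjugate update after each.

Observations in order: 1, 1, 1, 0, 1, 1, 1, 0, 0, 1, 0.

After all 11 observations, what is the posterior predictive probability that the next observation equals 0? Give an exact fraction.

10/19

obs 1: x=1 → posterior Beta(3, 6)
obs 2: x=1 → posterior Beta(4, 6)
obs 3: x=1 → posterior Beta(5, 6)
obs 4: x=0 → posterior Beta(5, 7)
obs 5: x=1 → posterior Beta(6, 7)
obs 6: x=1 → posterior Beta(7, 7)
obs 7: x=1 → posterior Beta(8, 7)
obs 8: x=0 → posterior Beta(8, 8)
obs 9: x=0 → posterior Beta(8, 9)
obs 10: x=1 → posterior Beta(9, 9)
obs 11: x=0 → posterior Beta(9, 10)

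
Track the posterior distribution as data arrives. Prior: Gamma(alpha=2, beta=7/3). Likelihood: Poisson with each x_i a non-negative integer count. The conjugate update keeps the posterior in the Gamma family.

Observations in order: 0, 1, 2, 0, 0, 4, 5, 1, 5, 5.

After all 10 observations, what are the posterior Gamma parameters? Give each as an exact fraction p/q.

obs 1: x=0 → posterior Gamma(2, 10/3)
obs 2: x=1 → posterior Gamma(3, 13/3)
obs 3: x=2 → posterior Gamma(5, 16/3)
obs 4: x=0 → posterior Gamma(5, 19/3)
obs 5: x=0 → posterior Gamma(5, 22/3)
obs 6: x=4 → posterior Gamma(9, 25/3)
obs 7: x=5 → posterior Gamma(14, 28/3)
obs 8: x=1 → posterior Gamma(15, 31/3)
obs 9: x=5 → posterior Gamma(20, 34/3)
obs 10: x=5 → posterior Gamma(25, 37/3)

alpha=25, beta=37/3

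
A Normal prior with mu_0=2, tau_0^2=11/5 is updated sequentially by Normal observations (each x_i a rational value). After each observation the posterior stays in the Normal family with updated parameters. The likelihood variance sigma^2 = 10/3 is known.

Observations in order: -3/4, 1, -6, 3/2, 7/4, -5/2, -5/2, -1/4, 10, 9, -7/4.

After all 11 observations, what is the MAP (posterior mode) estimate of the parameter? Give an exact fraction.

obs 1: x=-3/4 → posterior Normal(301/332, 110/83)
obs 2: x=1 → posterior Normal(433/464, 55/58)
obs 3: x=-6 → posterior Normal(-359/596, 110/149)
obs 4: x=3/2 → posterior Normal(-23/104, 55/91)
obs 5: x=7/4 → posterior Normal(7/86, 22/43)
obs 6: x=-5/2 → posterior Normal(-65/248, 55/124)
obs 7: x=-5/2 → posterior Normal(-295/562, 110/281)
obs 8: x=-1/4 → posterior Normal(-623/1256, 55/157)
obs 9: x=10 → posterior Normal(697/1388, 110/347)
obs 10: x=9 → posterior Normal(377/304, 11/38)
obs 11: x=-7/4 → posterior Normal(827/826, 110/413)

827/826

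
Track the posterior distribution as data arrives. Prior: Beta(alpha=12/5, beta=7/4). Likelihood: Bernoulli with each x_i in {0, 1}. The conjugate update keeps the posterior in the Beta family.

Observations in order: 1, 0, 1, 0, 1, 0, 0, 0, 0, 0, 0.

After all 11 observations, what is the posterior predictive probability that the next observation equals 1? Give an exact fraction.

36/101

obs 1: x=1 → posterior Beta(17/5, 7/4)
obs 2: x=0 → posterior Beta(17/5, 11/4)
obs 3: x=1 → posterior Beta(22/5, 11/4)
obs 4: x=0 → posterior Beta(22/5, 15/4)
obs 5: x=1 → posterior Beta(27/5, 15/4)
obs 6: x=0 → posterior Beta(27/5, 19/4)
obs 7: x=0 → posterior Beta(27/5, 23/4)
obs 8: x=0 → posterior Beta(27/5, 27/4)
obs 9: x=0 → posterior Beta(27/5, 31/4)
obs 10: x=0 → posterior Beta(27/5, 35/4)
obs 11: x=0 → posterior Beta(27/5, 39/4)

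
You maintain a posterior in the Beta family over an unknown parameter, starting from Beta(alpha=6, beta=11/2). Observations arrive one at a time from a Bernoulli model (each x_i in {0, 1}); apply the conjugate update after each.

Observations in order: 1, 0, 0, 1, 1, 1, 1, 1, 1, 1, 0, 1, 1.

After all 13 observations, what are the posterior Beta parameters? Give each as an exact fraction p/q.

alpha=16, beta=17/2

obs 1: x=1 → posterior Beta(7, 11/2)
obs 2: x=0 → posterior Beta(7, 13/2)
obs 3: x=0 → posterior Beta(7, 15/2)
obs 4: x=1 → posterior Beta(8, 15/2)
obs 5: x=1 → posterior Beta(9, 15/2)
obs 6: x=1 → posterior Beta(10, 15/2)
obs 7: x=1 → posterior Beta(11, 15/2)
obs 8: x=1 → posterior Beta(12, 15/2)
obs 9: x=1 → posterior Beta(13, 15/2)
obs 10: x=1 → posterior Beta(14, 15/2)
obs 11: x=0 → posterior Beta(14, 17/2)
obs 12: x=1 → posterior Beta(15, 17/2)
obs 13: x=1 → posterior Beta(16, 17/2)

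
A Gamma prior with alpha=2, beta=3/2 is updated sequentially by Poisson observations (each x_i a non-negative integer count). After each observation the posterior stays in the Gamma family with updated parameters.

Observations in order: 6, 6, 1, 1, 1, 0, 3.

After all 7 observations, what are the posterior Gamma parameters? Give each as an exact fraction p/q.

obs 1: x=6 → posterior Gamma(8, 5/2)
obs 2: x=6 → posterior Gamma(14, 7/2)
obs 3: x=1 → posterior Gamma(15, 9/2)
obs 4: x=1 → posterior Gamma(16, 11/2)
obs 5: x=1 → posterior Gamma(17, 13/2)
obs 6: x=0 → posterior Gamma(17, 15/2)
obs 7: x=3 → posterior Gamma(20, 17/2)

alpha=20, beta=17/2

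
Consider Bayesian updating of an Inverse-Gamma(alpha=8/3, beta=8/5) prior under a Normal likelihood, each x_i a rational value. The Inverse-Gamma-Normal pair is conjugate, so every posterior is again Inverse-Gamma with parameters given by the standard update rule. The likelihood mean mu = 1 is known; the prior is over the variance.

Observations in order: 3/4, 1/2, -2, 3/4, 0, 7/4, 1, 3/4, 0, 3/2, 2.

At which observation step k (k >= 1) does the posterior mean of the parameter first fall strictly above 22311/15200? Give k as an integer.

k = 3

obs 1: x=3/4 → posterior Inverse-Gamma(19/6, 261/160)
obs 2: x=1/2 → posterior Inverse-Gamma(11/3, 281/160)
obs 3: x=-2 → posterior Inverse-Gamma(25/6, 1001/160)
obs 4: x=3/4 → posterior Inverse-Gamma(14/3, 503/80)
obs 5: x=0 → posterior Inverse-Gamma(31/6, 543/80)
obs 6: x=7/4 → posterior Inverse-Gamma(17/3, 1131/160)
obs 7: x=1 → posterior Inverse-Gamma(37/6, 1131/160)
obs 8: x=3/4 → posterior Inverse-Gamma(20/3, 71/10)
obs 9: x=0 → posterior Inverse-Gamma(43/6, 38/5)
obs 10: x=3/2 → posterior Inverse-Gamma(23/3, 309/40)
obs 11: x=2 → posterior Inverse-Gamma(49/6, 329/40)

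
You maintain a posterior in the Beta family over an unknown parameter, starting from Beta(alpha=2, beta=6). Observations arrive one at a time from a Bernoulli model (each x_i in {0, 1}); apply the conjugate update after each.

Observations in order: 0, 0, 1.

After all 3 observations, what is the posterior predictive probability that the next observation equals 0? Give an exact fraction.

obs 1: x=0 → posterior Beta(2, 7)
obs 2: x=0 → posterior Beta(2, 8)
obs 3: x=1 → posterior Beta(3, 8)

8/11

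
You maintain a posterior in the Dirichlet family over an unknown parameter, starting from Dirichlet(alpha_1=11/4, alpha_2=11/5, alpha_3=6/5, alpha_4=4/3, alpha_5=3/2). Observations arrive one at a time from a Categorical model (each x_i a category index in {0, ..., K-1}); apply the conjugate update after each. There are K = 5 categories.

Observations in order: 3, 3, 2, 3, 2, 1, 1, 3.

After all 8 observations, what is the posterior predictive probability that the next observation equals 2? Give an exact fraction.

192/1019

obs 1: x=3 → posterior Dirichlet(11/4, 11/5, 6/5, 7/3, 3/2)
obs 2: x=3 → posterior Dirichlet(11/4, 11/5, 6/5, 10/3, 3/2)
obs 3: x=2 → posterior Dirichlet(11/4, 11/5, 11/5, 10/3, 3/2)
obs 4: x=3 → posterior Dirichlet(11/4, 11/5, 11/5, 13/3, 3/2)
obs 5: x=2 → posterior Dirichlet(11/4, 11/5, 16/5, 13/3, 3/2)
obs 6: x=1 → posterior Dirichlet(11/4, 16/5, 16/5, 13/3, 3/2)
obs 7: x=1 → posterior Dirichlet(11/4, 21/5, 16/5, 13/3, 3/2)
obs 8: x=3 → posterior Dirichlet(11/4, 21/5, 16/5, 16/3, 3/2)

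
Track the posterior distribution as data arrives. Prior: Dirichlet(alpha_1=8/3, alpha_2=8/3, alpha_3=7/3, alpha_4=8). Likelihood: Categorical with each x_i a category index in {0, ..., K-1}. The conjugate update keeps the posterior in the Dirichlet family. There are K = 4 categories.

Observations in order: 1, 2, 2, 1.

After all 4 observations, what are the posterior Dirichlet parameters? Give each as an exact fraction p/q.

alpha_1=8/3, alpha_2=14/3, alpha_3=13/3, alpha_4=8

obs 1: x=1 → posterior Dirichlet(8/3, 11/3, 7/3, 8)
obs 2: x=2 → posterior Dirichlet(8/3, 11/3, 10/3, 8)
obs 3: x=2 → posterior Dirichlet(8/3, 11/3, 13/3, 8)
obs 4: x=1 → posterior Dirichlet(8/3, 14/3, 13/3, 8)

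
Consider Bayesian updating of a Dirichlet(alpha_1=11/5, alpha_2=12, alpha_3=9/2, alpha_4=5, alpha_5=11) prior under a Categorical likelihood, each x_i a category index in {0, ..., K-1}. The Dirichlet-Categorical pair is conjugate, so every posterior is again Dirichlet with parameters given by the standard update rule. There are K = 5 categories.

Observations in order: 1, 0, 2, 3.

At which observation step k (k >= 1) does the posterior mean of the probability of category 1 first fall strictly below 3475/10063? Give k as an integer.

k = 3

obs 1: x=1 → posterior Dirichlet(11/5, 13, 9/2, 5, 11)
obs 2: x=0 → posterior Dirichlet(16/5, 13, 9/2, 5, 11)
obs 3: x=2 → posterior Dirichlet(16/5, 13, 11/2, 5, 11)
obs 4: x=3 → posterior Dirichlet(16/5, 13, 11/2, 6, 11)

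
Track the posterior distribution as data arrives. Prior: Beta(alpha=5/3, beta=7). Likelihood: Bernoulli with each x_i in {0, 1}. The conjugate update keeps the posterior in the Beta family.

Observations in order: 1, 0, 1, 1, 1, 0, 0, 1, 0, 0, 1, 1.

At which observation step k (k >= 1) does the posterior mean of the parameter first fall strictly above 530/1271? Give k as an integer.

obs 1: x=1 → posterior Beta(8/3, 7)
obs 2: x=0 → posterior Beta(8/3, 8)
obs 3: x=1 → posterior Beta(11/3, 8)
obs 4: x=1 → posterior Beta(14/3, 8)
obs 5: x=1 → posterior Beta(17/3, 8)
obs 6: x=0 → posterior Beta(17/3, 9)
obs 7: x=0 → posterior Beta(17/3, 10)
obs 8: x=1 → posterior Beta(20/3, 10)
obs 9: x=0 → posterior Beta(20/3, 11)
obs 10: x=0 → posterior Beta(20/3, 12)
obs 11: x=1 → posterior Beta(23/3, 12)
obs 12: x=1 → posterior Beta(26/3, 12)

k = 12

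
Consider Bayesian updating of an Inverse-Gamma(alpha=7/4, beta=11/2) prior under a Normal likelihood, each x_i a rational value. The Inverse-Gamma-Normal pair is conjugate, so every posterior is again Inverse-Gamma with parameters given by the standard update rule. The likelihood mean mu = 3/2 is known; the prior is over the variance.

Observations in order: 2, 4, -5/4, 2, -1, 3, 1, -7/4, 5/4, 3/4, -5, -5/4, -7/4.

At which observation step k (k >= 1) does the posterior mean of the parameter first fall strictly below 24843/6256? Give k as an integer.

k = 10

obs 1: x=2 → posterior Inverse-Gamma(9/4, 45/8)
obs 2: x=4 → posterior Inverse-Gamma(11/4, 35/4)
obs 3: x=-5/4 → posterior Inverse-Gamma(13/4, 401/32)
obs 4: x=2 → posterior Inverse-Gamma(15/4, 405/32)
obs 5: x=-1 → posterior Inverse-Gamma(17/4, 505/32)
obs 6: x=3 → posterior Inverse-Gamma(19/4, 541/32)
obs 7: x=1 → posterior Inverse-Gamma(21/4, 545/32)
obs 8: x=-7/4 → posterior Inverse-Gamma(23/4, 357/16)
obs 9: x=5/4 → posterior Inverse-Gamma(25/4, 715/32)
obs 10: x=3/4 → posterior Inverse-Gamma(27/4, 181/8)
obs 11: x=-5 → posterior Inverse-Gamma(29/4, 175/4)
obs 12: x=-5/4 → posterior Inverse-Gamma(31/4, 1521/32)
obs 13: x=-7/4 → posterior Inverse-Gamma(33/4, 845/16)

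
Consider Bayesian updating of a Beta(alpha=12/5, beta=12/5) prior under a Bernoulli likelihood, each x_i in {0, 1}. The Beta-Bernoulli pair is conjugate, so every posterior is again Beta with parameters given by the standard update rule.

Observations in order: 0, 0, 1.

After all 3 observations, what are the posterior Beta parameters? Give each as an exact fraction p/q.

alpha=17/5, beta=22/5

obs 1: x=0 → posterior Beta(12/5, 17/5)
obs 2: x=0 → posterior Beta(12/5, 22/5)
obs 3: x=1 → posterior Beta(17/5, 22/5)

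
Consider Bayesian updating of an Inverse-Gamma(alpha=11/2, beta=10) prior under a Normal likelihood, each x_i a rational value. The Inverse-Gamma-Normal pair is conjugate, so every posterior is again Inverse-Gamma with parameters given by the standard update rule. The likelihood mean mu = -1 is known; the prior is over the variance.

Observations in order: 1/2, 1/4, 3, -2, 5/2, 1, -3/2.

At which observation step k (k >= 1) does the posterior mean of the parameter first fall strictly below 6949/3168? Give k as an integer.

k = 2

obs 1: x=1/2 → posterior Inverse-Gamma(6, 89/8)
obs 2: x=1/4 → posterior Inverse-Gamma(13/2, 381/32)
obs 3: x=3 → posterior Inverse-Gamma(7, 637/32)
obs 4: x=-2 → posterior Inverse-Gamma(15/2, 653/32)
obs 5: x=5/2 → posterior Inverse-Gamma(8, 849/32)
obs 6: x=1 → posterior Inverse-Gamma(17/2, 913/32)
obs 7: x=-3/2 → posterior Inverse-Gamma(9, 917/32)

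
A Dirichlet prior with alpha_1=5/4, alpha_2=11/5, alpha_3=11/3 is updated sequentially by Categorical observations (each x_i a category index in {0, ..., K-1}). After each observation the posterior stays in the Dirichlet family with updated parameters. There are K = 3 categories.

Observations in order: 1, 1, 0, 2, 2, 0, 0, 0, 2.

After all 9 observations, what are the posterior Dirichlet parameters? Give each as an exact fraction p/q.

alpha_1=21/4, alpha_2=21/5, alpha_3=20/3

obs 1: x=1 → posterior Dirichlet(5/4, 16/5, 11/3)
obs 2: x=1 → posterior Dirichlet(5/4, 21/5, 11/3)
obs 3: x=0 → posterior Dirichlet(9/4, 21/5, 11/3)
obs 4: x=2 → posterior Dirichlet(9/4, 21/5, 14/3)
obs 5: x=2 → posterior Dirichlet(9/4, 21/5, 17/3)
obs 6: x=0 → posterior Dirichlet(13/4, 21/5, 17/3)
obs 7: x=0 → posterior Dirichlet(17/4, 21/5, 17/3)
obs 8: x=0 → posterior Dirichlet(21/4, 21/5, 17/3)
obs 9: x=2 → posterior Dirichlet(21/4, 21/5, 20/3)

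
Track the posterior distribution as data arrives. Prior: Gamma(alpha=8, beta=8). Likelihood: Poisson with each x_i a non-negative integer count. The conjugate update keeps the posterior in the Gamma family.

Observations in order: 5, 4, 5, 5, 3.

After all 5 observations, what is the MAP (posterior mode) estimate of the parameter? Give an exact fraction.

obs 1: x=5 → posterior Gamma(13, 9)
obs 2: x=4 → posterior Gamma(17, 10)
obs 3: x=5 → posterior Gamma(22, 11)
obs 4: x=5 → posterior Gamma(27, 12)
obs 5: x=3 → posterior Gamma(30, 13)

29/13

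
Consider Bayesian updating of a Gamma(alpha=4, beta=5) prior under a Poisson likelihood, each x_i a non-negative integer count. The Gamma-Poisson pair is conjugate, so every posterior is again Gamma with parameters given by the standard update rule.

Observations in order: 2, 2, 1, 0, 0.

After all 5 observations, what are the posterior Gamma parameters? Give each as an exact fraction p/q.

alpha=9, beta=10

obs 1: x=2 → posterior Gamma(6, 6)
obs 2: x=2 → posterior Gamma(8, 7)
obs 3: x=1 → posterior Gamma(9, 8)
obs 4: x=0 → posterior Gamma(9, 9)
obs 5: x=0 → posterior Gamma(9, 10)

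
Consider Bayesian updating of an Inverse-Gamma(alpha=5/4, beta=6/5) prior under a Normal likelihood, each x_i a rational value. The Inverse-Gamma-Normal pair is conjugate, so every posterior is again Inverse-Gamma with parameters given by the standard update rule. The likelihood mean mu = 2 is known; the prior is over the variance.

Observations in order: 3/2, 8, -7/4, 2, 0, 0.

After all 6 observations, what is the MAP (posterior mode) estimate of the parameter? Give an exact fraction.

obs 1: x=3/2 → posterior Inverse-Gamma(7/4, 53/40)
obs 2: x=8 → posterior Inverse-Gamma(9/4, 773/40)
obs 3: x=-7/4 → posterior Inverse-Gamma(11/4, 4217/160)
obs 4: x=2 → posterior Inverse-Gamma(13/4, 4217/160)
obs 5: x=0 → posterior Inverse-Gamma(15/4, 4537/160)
obs 6: x=0 → posterior Inverse-Gamma(17/4, 4857/160)

1619/280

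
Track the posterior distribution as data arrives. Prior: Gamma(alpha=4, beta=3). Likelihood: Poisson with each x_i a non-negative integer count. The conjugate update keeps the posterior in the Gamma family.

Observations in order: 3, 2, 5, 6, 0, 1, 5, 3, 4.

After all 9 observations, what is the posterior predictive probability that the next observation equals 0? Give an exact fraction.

410186270246002225336426103593500672/5756130429098929077956071497934208653

obs 1: x=3 → posterior Gamma(7, 4)
obs 2: x=2 → posterior Gamma(9, 5)
obs 3: x=5 → posterior Gamma(14, 6)
obs 4: x=6 → posterior Gamma(20, 7)
obs 5: x=0 → posterior Gamma(20, 8)
obs 6: x=1 → posterior Gamma(21, 9)
obs 7: x=5 → posterior Gamma(26, 10)
obs 8: x=3 → posterior Gamma(29, 11)
obs 9: x=4 → posterior Gamma(33, 12)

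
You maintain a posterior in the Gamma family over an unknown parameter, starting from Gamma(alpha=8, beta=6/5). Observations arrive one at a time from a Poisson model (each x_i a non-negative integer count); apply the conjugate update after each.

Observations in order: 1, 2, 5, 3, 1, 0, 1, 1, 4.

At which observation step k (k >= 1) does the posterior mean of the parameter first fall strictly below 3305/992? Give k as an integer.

k = 5

obs 1: x=1 → posterior Gamma(9, 11/5)
obs 2: x=2 → posterior Gamma(11, 16/5)
obs 3: x=5 → posterior Gamma(16, 21/5)
obs 4: x=3 → posterior Gamma(19, 26/5)
obs 5: x=1 → posterior Gamma(20, 31/5)
obs 6: x=0 → posterior Gamma(20, 36/5)
obs 7: x=1 → posterior Gamma(21, 41/5)
obs 8: x=1 → posterior Gamma(22, 46/5)
obs 9: x=4 → posterior Gamma(26, 51/5)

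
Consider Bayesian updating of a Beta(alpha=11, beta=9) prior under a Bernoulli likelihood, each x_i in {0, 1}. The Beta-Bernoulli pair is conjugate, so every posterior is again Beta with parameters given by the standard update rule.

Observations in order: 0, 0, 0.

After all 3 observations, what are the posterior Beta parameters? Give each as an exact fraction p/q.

obs 1: x=0 → posterior Beta(11, 10)
obs 2: x=0 → posterior Beta(11, 11)
obs 3: x=0 → posterior Beta(11, 12)

alpha=11, beta=12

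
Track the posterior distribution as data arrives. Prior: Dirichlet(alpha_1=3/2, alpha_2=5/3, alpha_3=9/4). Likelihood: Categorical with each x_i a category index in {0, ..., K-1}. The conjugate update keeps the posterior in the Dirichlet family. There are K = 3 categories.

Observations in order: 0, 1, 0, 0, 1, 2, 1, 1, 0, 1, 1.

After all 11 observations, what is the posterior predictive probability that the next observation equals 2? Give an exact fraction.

39/197

obs 1: x=0 → posterior Dirichlet(5/2, 5/3, 9/4)
obs 2: x=1 → posterior Dirichlet(5/2, 8/3, 9/4)
obs 3: x=0 → posterior Dirichlet(7/2, 8/3, 9/4)
obs 4: x=0 → posterior Dirichlet(9/2, 8/3, 9/4)
obs 5: x=1 → posterior Dirichlet(9/2, 11/3, 9/4)
obs 6: x=2 → posterior Dirichlet(9/2, 11/3, 13/4)
obs 7: x=1 → posterior Dirichlet(9/2, 14/3, 13/4)
obs 8: x=1 → posterior Dirichlet(9/2, 17/3, 13/4)
obs 9: x=0 → posterior Dirichlet(11/2, 17/3, 13/4)
obs 10: x=1 → posterior Dirichlet(11/2, 20/3, 13/4)
obs 11: x=1 → posterior Dirichlet(11/2, 23/3, 13/4)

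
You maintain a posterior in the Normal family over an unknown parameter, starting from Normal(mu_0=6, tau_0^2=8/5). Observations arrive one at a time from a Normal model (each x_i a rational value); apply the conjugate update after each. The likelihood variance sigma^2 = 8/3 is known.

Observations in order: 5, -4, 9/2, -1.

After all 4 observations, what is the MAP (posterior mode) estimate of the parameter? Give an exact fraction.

87/34

obs 1: x=5 → posterior Normal(45/8, 1)
obs 2: x=-4 → posterior Normal(3, 8/11)
obs 3: x=9/2 → posterior Normal(93/28, 4/7)
obs 4: x=-1 → posterior Normal(87/34, 8/17)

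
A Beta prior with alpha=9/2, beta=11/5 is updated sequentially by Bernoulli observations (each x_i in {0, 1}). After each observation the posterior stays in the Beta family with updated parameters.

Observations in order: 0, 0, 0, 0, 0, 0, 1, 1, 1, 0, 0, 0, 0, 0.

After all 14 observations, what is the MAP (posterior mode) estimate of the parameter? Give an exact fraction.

65/187

obs 1: x=0 → posterior Beta(9/2, 16/5)
obs 2: x=0 → posterior Beta(9/2, 21/5)
obs 3: x=0 → posterior Beta(9/2, 26/5)
obs 4: x=0 → posterior Beta(9/2, 31/5)
obs 5: x=0 → posterior Beta(9/2, 36/5)
obs 6: x=0 → posterior Beta(9/2, 41/5)
obs 7: x=1 → posterior Beta(11/2, 41/5)
obs 8: x=1 → posterior Beta(13/2, 41/5)
obs 9: x=1 → posterior Beta(15/2, 41/5)
obs 10: x=0 → posterior Beta(15/2, 46/5)
obs 11: x=0 → posterior Beta(15/2, 51/5)
obs 12: x=0 → posterior Beta(15/2, 56/5)
obs 13: x=0 → posterior Beta(15/2, 61/5)
obs 14: x=0 → posterior Beta(15/2, 66/5)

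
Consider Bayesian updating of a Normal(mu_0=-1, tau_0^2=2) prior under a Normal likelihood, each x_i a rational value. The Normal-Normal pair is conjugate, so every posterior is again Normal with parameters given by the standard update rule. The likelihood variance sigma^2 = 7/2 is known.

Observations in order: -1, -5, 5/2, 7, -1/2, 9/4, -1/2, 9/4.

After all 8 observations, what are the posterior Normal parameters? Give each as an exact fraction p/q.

obs 1: x=-1 → posterior Normal(-1, 14/11)
obs 2: x=-5 → posterior Normal(-31/15, 14/15)
obs 3: x=5/2 → posterior Normal(-21/19, 14/19)
obs 4: x=7 → posterior Normal(7/23, 14/23)
obs 5: x=-1/2 → posterior Normal(5/27, 14/27)
obs 6: x=9/4 → posterior Normal(14/31, 14/31)
obs 7: x=-1/2 → posterior Normal(12/35, 2/5)
obs 8: x=9/4 → posterior Normal(7/13, 14/39)

mu_0=7/13, tau_0^2=14/39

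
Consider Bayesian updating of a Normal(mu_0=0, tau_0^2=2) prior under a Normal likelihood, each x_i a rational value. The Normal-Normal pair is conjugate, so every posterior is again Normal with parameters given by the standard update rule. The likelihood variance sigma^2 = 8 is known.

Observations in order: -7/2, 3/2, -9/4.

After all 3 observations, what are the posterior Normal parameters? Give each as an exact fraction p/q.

obs 1: x=-7/2 → posterior Normal(-7/10, 8/5)
obs 2: x=3/2 → posterior Normal(-1/3, 4/3)
obs 3: x=-9/4 → posterior Normal(-17/28, 8/7)

mu_0=-17/28, tau_0^2=8/7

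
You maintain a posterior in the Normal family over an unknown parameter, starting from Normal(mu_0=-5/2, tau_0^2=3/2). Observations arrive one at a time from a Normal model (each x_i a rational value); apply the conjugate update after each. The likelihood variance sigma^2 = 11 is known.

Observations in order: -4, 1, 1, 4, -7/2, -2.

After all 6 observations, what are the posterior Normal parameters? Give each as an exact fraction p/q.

obs 1: x=-4 → posterior Normal(-67/25, 33/25)
obs 2: x=1 → posterior Normal(-16/7, 33/28)
obs 3: x=1 → posterior Normal(-61/31, 33/31)
obs 4: x=4 → posterior Normal(-49/34, 33/34)
obs 5: x=-7/2 → posterior Normal(-119/74, 33/37)
obs 6: x=-2 → posterior Normal(-131/80, 33/40)

mu_0=-131/80, tau_0^2=33/40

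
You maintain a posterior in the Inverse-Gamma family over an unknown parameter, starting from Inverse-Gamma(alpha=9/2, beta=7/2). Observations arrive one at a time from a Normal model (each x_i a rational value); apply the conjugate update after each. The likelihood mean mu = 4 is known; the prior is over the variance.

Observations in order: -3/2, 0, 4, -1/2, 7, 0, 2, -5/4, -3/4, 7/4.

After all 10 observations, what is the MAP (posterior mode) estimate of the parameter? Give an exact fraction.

841/112

obs 1: x=-3/2 → posterior Inverse-Gamma(5, 149/8)
obs 2: x=0 → posterior Inverse-Gamma(11/2, 213/8)
obs 3: x=4 → posterior Inverse-Gamma(6, 213/8)
obs 4: x=-1/2 → posterior Inverse-Gamma(13/2, 147/4)
obs 5: x=7 → posterior Inverse-Gamma(7, 165/4)
obs 6: x=0 → posterior Inverse-Gamma(15/2, 197/4)
obs 7: x=2 → posterior Inverse-Gamma(8, 205/4)
obs 8: x=-5/4 → posterior Inverse-Gamma(17/2, 2081/32)
obs 9: x=-3/4 → posterior Inverse-Gamma(9, 1221/16)
obs 10: x=7/4 → posterior Inverse-Gamma(19/2, 2523/32)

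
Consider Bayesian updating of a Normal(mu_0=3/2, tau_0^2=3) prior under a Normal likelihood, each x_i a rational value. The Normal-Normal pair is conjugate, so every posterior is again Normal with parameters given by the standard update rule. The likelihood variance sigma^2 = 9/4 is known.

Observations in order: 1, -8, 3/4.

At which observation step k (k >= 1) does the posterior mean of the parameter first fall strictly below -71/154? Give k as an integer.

obs 1: x=1 → posterior Normal(17/14, 9/7)
obs 2: x=-8 → posterior Normal(-47/22, 9/11)
obs 3: x=3/4 → posterior Normal(-41/30, 3/5)

k = 2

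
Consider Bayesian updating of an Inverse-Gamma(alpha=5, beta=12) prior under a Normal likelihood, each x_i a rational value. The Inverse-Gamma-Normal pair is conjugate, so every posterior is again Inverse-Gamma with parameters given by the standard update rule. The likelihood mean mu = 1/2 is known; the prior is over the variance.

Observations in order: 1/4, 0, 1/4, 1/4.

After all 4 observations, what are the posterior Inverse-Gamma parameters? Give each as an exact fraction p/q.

obs 1: x=1/4 → posterior Inverse-Gamma(11/2, 385/32)
obs 2: x=0 → posterior Inverse-Gamma(6, 389/32)
obs 3: x=1/4 → posterior Inverse-Gamma(13/2, 195/16)
obs 4: x=1/4 → posterior Inverse-Gamma(7, 391/32)

alpha=7, beta=391/32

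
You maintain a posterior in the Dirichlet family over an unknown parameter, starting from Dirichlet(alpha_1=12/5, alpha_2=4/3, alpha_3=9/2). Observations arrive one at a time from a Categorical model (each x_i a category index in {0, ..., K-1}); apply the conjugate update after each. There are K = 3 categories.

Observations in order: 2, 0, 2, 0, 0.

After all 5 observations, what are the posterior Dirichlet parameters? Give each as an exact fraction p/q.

alpha_1=27/5, alpha_2=4/3, alpha_3=13/2

obs 1: x=2 → posterior Dirichlet(12/5, 4/3, 11/2)
obs 2: x=0 → posterior Dirichlet(17/5, 4/3, 11/2)
obs 3: x=2 → posterior Dirichlet(17/5, 4/3, 13/2)
obs 4: x=0 → posterior Dirichlet(22/5, 4/3, 13/2)
obs 5: x=0 → posterior Dirichlet(27/5, 4/3, 13/2)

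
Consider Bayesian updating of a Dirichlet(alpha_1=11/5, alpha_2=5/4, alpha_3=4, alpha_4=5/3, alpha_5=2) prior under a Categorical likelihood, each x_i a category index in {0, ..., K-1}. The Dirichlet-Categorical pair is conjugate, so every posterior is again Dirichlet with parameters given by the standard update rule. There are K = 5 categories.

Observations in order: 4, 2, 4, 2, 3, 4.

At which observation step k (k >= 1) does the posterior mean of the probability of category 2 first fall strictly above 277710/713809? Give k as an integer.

k = 4

obs 1: x=4 → posterior Dirichlet(11/5, 5/4, 4, 5/3, 3)
obs 2: x=2 → posterior Dirichlet(11/5, 5/4, 5, 5/3, 3)
obs 3: x=4 → posterior Dirichlet(11/5, 5/4, 5, 5/3, 4)
obs 4: x=2 → posterior Dirichlet(11/5, 5/4, 6, 5/3, 4)
obs 5: x=3 → posterior Dirichlet(11/5, 5/4, 6, 8/3, 4)
obs 6: x=4 → posterior Dirichlet(11/5, 5/4, 6, 8/3, 5)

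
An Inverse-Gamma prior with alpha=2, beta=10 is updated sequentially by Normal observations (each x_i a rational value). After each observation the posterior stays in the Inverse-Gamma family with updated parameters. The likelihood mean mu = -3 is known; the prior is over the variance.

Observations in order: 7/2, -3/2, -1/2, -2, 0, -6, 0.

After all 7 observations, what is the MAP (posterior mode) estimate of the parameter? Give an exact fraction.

obs 1: x=7/2 → posterior Inverse-Gamma(5/2, 249/8)
obs 2: x=-3/2 → posterior Inverse-Gamma(3, 129/4)
obs 3: x=-1/2 → posterior Inverse-Gamma(7/2, 283/8)
obs 4: x=-2 → posterior Inverse-Gamma(4, 287/8)
obs 5: x=0 → posterior Inverse-Gamma(9/2, 323/8)
obs 6: x=-6 → posterior Inverse-Gamma(5, 359/8)
obs 7: x=0 → posterior Inverse-Gamma(11/2, 395/8)

395/52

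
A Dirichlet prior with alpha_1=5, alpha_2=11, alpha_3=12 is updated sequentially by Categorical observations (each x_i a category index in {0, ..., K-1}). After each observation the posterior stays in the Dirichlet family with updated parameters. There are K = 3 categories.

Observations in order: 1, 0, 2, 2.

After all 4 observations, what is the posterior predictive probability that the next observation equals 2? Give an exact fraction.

obs 1: x=1 → posterior Dirichlet(5, 12, 12)
obs 2: x=0 → posterior Dirichlet(6, 12, 12)
obs 3: x=2 → posterior Dirichlet(6, 12, 13)
obs 4: x=2 → posterior Dirichlet(6, 12, 14)

7/16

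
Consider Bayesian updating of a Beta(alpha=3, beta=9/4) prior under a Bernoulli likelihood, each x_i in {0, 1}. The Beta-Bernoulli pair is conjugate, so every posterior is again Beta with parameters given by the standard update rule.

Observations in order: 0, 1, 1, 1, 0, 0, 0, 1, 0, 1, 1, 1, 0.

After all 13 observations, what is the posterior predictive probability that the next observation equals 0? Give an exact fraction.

obs 1: x=0 → posterior Beta(3, 13/4)
obs 2: x=1 → posterior Beta(4, 13/4)
obs 3: x=1 → posterior Beta(5, 13/4)
obs 4: x=1 → posterior Beta(6, 13/4)
obs 5: x=0 → posterior Beta(6, 17/4)
obs 6: x=0 → posterior Beta(6, 21/4)
obs 7: x=0 → posterior Beta(6, 25/4)
obs 8: x=1 → posterior Beta(7, 25/4)
obs 9: x=0 → posterior Beta(7, 29/4)
obs 10: x=1 → posterior Beta(8, 29/4)
obs 11: x=1 → posterior Beta(9, 29/4)
obs 12: x=1 → posterior Beta(10, 29/4)
obs 13: x=0 → posterior Beta(10, 33/4)

33/73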